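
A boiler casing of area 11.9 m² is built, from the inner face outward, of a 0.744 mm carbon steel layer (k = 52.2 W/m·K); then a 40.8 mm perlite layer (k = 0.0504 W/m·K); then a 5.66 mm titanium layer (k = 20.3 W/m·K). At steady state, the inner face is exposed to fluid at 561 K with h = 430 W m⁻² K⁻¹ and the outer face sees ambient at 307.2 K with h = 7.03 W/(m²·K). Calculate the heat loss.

Q = 3160 W

Resistance network (inner→outer):
  R_conv,in = 1/(hA) = 1/(430·11.9) = 1.954×10^-4 K/W
  R_carbon steel = L/(kA) = 7.44×10^-4/(52.2·11.9) = 1.198×10^-6 K/W
  R_perlite = L/(kA) = 0.0408/(0.0504·11.9) = 0.06803 K/W
  R_titanium = L/(kA) = 0.00566/(20.3·11.9) = 2.343×10^-5 K/W
  R_conv,out = 1/(hA) = 1/(7.03·11.9) = 0.01195 K/W
ΣR = 1.954×10^-4 + 1.198×10^-6 + 0.06803 + 2.343×10^-5 + 0.01195 = 0.08020 K/W
Q = ΔT/ΣR = (561 K − 307.2 K)/0.08020 = 3160 W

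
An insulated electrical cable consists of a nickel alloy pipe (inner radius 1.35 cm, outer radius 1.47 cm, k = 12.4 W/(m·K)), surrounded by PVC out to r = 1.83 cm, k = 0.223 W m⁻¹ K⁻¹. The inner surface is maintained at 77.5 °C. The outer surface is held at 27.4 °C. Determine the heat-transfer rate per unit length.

Series thermal resistances, inner to outer:
  R'_nickel alloy = ln(0.0147/0.0135)/(2πk) = 0.08516/(2π·12.4) = 0.001093 m·K/W
  R'_PVC = ln(0.0183/0.0147)/(2πk) = 0.2191/(2π·0.223) = 0.1563 m·K/W
ΣR = 0.001093 + 0.1563 = 0.1574 m·K/W
Q' = ΔT/ΣR = (77.5 °C − 27.4 °C)/0.1574 = 318 W/m

Q' = 318 W/m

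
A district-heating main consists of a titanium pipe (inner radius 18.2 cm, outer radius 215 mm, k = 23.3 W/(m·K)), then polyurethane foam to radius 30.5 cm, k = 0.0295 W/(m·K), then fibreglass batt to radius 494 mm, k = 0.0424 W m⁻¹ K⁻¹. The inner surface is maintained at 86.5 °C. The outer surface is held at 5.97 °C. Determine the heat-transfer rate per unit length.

Q' = 21.8 W/m

Treat each layer as a resistance in series:
  R'_titanium = ln(0.215/0.182)/(2πk) = 0.1666/(2π·23.3) = 0.001138 m·K/W
  R'_polyurethane foam = ln(0.305/0.215)/(2πk) = 0.3497/(2π·0.0295) = 1.887 m·K/W
  R'_fibreglass batt = ln(0.494/0.305)/(2πk) = 0.4822/(2π·0.0424) = 1.810 m·K/W
ΣR = 0.001138 + 1.887 + 1.810 = 3.698 m·K/W
Q' = ΔT/ΣR = (86.5 °C − 5.97 °C)/3.698 = 21.8 W/m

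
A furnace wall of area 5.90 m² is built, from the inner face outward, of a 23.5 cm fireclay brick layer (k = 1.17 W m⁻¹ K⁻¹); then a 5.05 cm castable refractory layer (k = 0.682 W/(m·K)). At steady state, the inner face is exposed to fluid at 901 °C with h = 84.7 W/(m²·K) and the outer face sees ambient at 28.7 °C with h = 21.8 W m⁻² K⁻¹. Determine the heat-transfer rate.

Treat each layer as a resistance in series:
  R_conv,in = 1/(hA) = 1/(84.7·5.90) = 0.002001 K/W
  R_fireclay brick = L/(kA) = 0.235/(1.17·5.90) = 0.03404 K/W
  R_castable refractory = L/(kA) = 0.0505/(0.682·5.90) = 0.01255 K/W
  R_conv,out = 1/(hA) = 1/(21.8·5.90) = 0.007775 K/W
ΣR = 0.002001 + 0.03404 + 0.01255 + 0.007775 = 0.05637 K/W
Q = ΔT/ΣR = (901 °C − 28.7 °C)/0.05637 = 15500 W

Q = 15.5 kW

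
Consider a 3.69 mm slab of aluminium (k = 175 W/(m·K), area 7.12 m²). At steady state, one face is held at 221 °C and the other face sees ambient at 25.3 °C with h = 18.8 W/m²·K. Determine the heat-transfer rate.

Series thermal resistances, inner to outer:
  R_aluminium = L/(kA) = 0.00369/(175·7.12) = 2.961×10^-6 K/W
  R_conv,out = 1/(hA) = 1/(18.8·7.12) = 0.007471 K/W
ΣR = 2.961×10^-6 + 0.007471 = 0.007474 K/W
Q = ΔT/ΣR = (221 °C − 25.3 °C)/0.007474 = 26200 W

Q = 26200 W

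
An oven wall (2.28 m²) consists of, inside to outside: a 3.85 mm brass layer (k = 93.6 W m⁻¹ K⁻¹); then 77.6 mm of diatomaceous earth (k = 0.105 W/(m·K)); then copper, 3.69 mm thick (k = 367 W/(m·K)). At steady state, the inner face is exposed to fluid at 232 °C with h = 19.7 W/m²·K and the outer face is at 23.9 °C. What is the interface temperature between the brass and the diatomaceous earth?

Resistance network (inner→outer):
  R_conv,in = 1/(hA) = 1/(19.7·2.28) = 0.02226 K/W
  R_brass = L/(kA) = 0.00385/(93.6·2.28) = 1.804×10^-5 K/W
  R_diatomaceous earth = L/(kA) = 0.0776/(0.105·2.28) = 0.3241 K/W
  R_copper = L/(kA) = 0.00369/(367·2.28) = 4.410×10^-6 K/W
ΣR = 0.02226 + 1.804×10^-5 + 0.3241 + 4.410×10^-6 = 0.3464 K/W
Q = ΔT/ΣR = (232 °C − 23.9 °C)/0.3464 = 600.8 W
From the inner boundary to the brass/diatomaceous earth interface, ΣR_partial = 0.02228 K/W.
T_interface = T_in − Q·ΣR_partial = 232 °C − (600.8)(0.02228) = 219 °C

T = 219 °C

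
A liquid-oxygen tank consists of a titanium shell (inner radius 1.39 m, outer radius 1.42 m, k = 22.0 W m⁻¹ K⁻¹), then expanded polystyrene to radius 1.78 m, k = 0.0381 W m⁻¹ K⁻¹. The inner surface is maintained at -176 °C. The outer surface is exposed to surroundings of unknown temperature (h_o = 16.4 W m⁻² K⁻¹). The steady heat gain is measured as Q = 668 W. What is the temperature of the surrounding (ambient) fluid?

Series resistances:
  R_titanium = (1/1.39 − 1/1.42)/(4πk) = 0.01520/(4π·22.0) = 5.498×10^-5 K/W
  R_expanded polystyrene = (1/1.42 − 1/1.78)/(4πk) = 0.1424/(4π·0.0381) = 0.2975 K/W
  R_conv,out = 1/(4πr²h) = 1/(4π·1.78²·16.4) = 0.001531 K/W
ΣR = 0.2991 K/W
ΔT = Q·ΣR = 668 × 0.2991 = 199.8 K
Heat flows inward, so T_out = T_in + ΔT = -176 + 199.8 = 23.8 °C

T_out = 23.8 °C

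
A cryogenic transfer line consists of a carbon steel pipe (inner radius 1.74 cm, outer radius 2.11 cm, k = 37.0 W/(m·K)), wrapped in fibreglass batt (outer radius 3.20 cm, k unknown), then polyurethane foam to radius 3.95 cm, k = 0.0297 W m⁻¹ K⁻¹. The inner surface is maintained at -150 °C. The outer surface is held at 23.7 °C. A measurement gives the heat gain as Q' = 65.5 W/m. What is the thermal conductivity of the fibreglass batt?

ΣR = ΔT/Q' = |-150 − 23.7|/65.5 = 2.652 m·K/W
Known resistances:
  R'_carbon steel = ln(0.0211/0.0174)/(2πk) = 0.1928/(2π·37.0) = 8.293×10^-4 m·K/W
  R'_polyurethane foam = ln(0.0395/0.0320)/(2πk) = 0.2106/(2π·0.0297) = 1.128 m·K/W
R_fibreglass batt = ΣR − ΣR_known = 2.652 − 1.129 = 1.523 m·K/W
ln(r₂/r₁)/(2πk) = 1.523 ⇒ k = 0.4165/(2π·1.523) = 0.0435 W/m·K

k = 0.0435 W/m·K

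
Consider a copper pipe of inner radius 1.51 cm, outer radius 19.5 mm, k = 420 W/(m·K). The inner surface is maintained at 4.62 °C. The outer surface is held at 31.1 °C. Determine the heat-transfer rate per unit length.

Q' = 2πk·ΔT/ln(r₂/r₁) = 2π × 420 × 26.48 / ln(0.0195/0.0151) = 2.73×10^5 W/m

Q' = 273 kW/m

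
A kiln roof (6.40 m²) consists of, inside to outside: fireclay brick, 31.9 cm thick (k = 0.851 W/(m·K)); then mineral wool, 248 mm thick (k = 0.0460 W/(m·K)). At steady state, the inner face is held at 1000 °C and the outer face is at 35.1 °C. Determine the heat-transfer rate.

Q = 1070 W

Series thermal resistances, inner to outer:
  R_fireclay brick = L/(kA) = 0.319/(0.851·6.40) = 0.05857 K/W
  R_mineral wool = L/(kA) = 0.248/(0.0460·6.40) = 0.8424 K/W
ΣR = 0.05857 + 0.8424 = 0.9010 K/W
Q = ΔT/ΣR = (1000 °C − 35.1 °C)/0.9010 = 1070 W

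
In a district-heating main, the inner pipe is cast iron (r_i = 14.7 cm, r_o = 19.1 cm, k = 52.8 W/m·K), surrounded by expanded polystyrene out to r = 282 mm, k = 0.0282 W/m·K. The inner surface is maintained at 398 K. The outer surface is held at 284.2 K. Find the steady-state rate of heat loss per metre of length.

Resistance network (inner→outer):
  R'_cast iron = ln(0.191/0.147)/(2πk) = 0.2618/(2π·52.8) = 7.893×10^-4 m·K/W
  R'_expanded polystyrene = ln(0.282/0.191)/(2πk) = 0.3896/(2π·0.0282) = 2.199 m·K/W
ΣR = 7.893×10^-4 + 2.199 = 2.200 m·K/W
Q' = ΔT/ΣR = (398 K − 284.2 K)/2.200 = 51.7 W/m

Q' = 51.7 W/m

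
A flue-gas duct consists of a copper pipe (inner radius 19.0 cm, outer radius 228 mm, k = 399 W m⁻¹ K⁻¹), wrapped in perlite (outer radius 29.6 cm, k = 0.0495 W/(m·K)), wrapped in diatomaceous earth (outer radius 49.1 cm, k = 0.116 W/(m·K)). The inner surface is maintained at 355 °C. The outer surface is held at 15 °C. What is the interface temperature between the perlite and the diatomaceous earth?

Treat each layer as a resistance in series:
  R'_copper = ln(0.228/0.190)/(2πk) = 0.1823/(2π·399) = 7.273×10^-5 m·K/W
  R'_perlite = ln(0.296/0.228)/(2πk) = 0.2610/(2π·0.0495) = 0.8392 m·K/W
  R'_diatomaceous earth = ln(0.491/0.296)/(2πk) = 0.5061/(2π·0.116) = 0.6944 m·K/W
ΣR = 7.273×10^-5 + 0.8392 + 0.6944 = 1.534 m·K/W
Q' = ΔT/ΣR = (355 °C − 15 °C)/1.534 = 221.6 W/m
From the inner boundary to the perlite/diatomaceous earth interface, ΣR_partial = 0.8393 m·K/W.
T_interface = T_in − Q'·ΣR_partial = 355 °C − (221.6)(0.8393) = 169 °C

T = 169 °C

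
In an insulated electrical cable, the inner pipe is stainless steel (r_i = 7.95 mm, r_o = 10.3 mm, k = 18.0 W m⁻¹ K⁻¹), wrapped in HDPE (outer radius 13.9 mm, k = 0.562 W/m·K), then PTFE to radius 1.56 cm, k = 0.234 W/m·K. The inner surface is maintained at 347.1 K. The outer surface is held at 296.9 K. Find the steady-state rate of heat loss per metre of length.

Treat each layer as a resistance in series:
  R'_stainless steel = ln(0.0103/0.00795)/(2πk) = 0.2590/(2π·18.0) = 0.002290 m·K/W
  R'_HDPE = ln(0.0139/0.0103)/(2πk) = 0.2997/(2π·0.562) = 0.08489 m·K/W
  R'_PTFE = ln(0.0156/0.0139)/(2πk) = 0.1154/(2π·0.234) = 0.07848 m·K/W
ΣR = 0.002290 + 0.08489 + 0.07848 = 0.1657 m·K/W
Q' = ΔT/ΣR = (347.1 K − 296.9 K)/0.1657 = 303 W/m

Q' = 303 W/m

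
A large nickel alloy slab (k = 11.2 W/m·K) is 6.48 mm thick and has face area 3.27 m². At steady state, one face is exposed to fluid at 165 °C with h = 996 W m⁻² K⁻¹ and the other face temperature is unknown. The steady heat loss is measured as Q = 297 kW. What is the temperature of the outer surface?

Series resistances:
  R_conv,in = 1/(hA) = 1/(996·3.27) = 3.070×10^-4 K/W
  R_nickel alloy = L/(kA) = 0.00648/(11.2·3.27) = 1.769×10^-4 K/W
ΣR = 4.840×10^-4 K/W
ΔT = Q·ΣR = 2.97×10^5 × 4.840×10^-4 = 143.7 K
Heat flows outward, so T_out = T_in − ΔT = 165 − 143.7 = 21.3 °C

T_out = 21.3 °C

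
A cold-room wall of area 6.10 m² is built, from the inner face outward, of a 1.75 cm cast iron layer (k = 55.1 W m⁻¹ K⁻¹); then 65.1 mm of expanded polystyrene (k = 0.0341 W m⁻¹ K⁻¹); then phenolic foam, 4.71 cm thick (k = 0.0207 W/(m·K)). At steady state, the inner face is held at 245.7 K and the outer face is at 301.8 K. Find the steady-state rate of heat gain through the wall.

Q = 81.8 W

Series thermal resistances, inner to outer:
  R_cast iron = L/(kA) = 0.0175/(55.1·6.10) = 5.207×10^-5 K/W
  R_expanded polystyrene = L/(kA) = 0.0651/(0.0341·6.10) = 0.3130 K/W
  R_phenolic foam = L/(kA) = 0.0471/(0.0207·6.10) = 0.3730 K/W
ΣR = 5.207×10^-5 + 0.3130 + 0.3730 = 0.6861 K/W
Q = ΔT/ΣR = (245.7 K − 301.8 K)/0.6861 = -81.8 W
(Negative Q ⇒ heat flows inward; heat gain = 81.8 W.)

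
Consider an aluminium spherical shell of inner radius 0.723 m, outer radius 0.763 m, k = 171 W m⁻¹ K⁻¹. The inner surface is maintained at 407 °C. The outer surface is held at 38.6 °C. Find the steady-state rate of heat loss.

Q = 10900 kW

Q = 4πk·ΔT/(1/r₁ − 1/r₂) = 4π × 171 × 368.4 / (1/0.723 − 1/0.763) = 1.09×10^7 W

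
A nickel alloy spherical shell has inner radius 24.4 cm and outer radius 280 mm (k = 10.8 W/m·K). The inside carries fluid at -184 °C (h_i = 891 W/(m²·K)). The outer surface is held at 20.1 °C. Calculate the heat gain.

Q = 37.9 kW

Resistance network (inner→outer):
  R_conv,in = 1/(4πr²h) = 1/(4π·0.244²·891) = 0.001500 K/W
  R_nickel alloy = (1/0.244 − 1/0.280)/(4πk) = 0.5269/(4π·10.8) = 0.003883 K/W
ΣR = 0.001500 + 0.003883 = 0.005383 K/W
Q = ΔT/ΣR = (-184 °C − 20.1 °C)/0.005383 = -37900 W
(Negative Q ⇒ heat flows inward; heat gain = 37900 W.)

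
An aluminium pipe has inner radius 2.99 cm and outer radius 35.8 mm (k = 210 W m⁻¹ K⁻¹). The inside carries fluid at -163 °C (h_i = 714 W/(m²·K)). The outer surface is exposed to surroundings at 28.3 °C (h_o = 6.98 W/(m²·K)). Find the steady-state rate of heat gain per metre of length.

Resistance network (inner→outer):
  R'_conv,in = 1/(2πr h) = 1/(2π·0.0299·714) = 0.007455 m·K/W
  R'_aluminium = ln(0.0358/0.0299)/(2πk) = 0.1801/(2π·210) = 1.365×10^-4 m·K/W
  R'_conv,out = 1/(2πr h) = 1/(2π·0.0358·6.98) = 0.6369 m·K/W
ΣR = 0.007455 + 1.365×10^-4 + 0.6369 = 0.6445 m·K/W
Q' = ΔT/ΣR = (-163 °C − 28.3 °C)/0.6445 = -297 W/m
(Negative Q' ⇒ heat flows inward; heat gain = 297 W/m.)

Q' = 297 W/m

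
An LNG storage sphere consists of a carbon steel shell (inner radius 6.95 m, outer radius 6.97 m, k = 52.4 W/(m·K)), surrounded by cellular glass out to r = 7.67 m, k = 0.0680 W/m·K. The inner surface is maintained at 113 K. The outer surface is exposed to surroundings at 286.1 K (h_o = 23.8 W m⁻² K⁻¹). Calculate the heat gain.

Q = 11300 W

Treat each layer as a resistance in series:
  R_carbon steel = (1/6.95 − 1/6.97)/(4πk) = 4.129×10^-4/(4π·52.4) = 6.270×10^-7 K/W
  R_cellular glass = (1/6.97 − 1/7.67)/(4πk) = 0.01309/(4π·0.0680) = 0.01532 K/W
  R_conv,out = 1/(4πr²h) = 1/(4π·7.67²·23.8) = 5.684×10^-5 K/W
ΣR = 6.270×10^-7 + 0.01532 + 5.684×10^-5 = 0.01538 K/W
Q = ΔT/ΣR = (113 K − 286.1 K)/0.01538 = -11300 W
(Negative Q ⇒ heat flows inward; heat gain = 11300 W.)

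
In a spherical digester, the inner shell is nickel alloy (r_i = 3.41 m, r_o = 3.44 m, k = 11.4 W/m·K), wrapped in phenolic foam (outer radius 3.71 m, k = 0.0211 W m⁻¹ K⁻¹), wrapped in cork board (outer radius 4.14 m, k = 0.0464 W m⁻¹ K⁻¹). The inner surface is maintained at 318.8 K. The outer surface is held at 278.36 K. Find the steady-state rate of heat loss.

Treat each layer as a resistance in series:
  R_nickel alloy = (1/3.41 − 1/3.44)/(4πk) = 0.002557/(4π·11.4) = 1.785×10^-5 K/W
  R_phenolic foam = (1/3.44 − 1/3.71)/(4πk) = 0.02116/(4π·0.0211) = 0.07979 K/W
  R_cork board = (1/3.71 − 1/4.14)/(4πk) = 0.02800/(4π·0.0464) = 0.04801 K/W
ΣR = 1.785×10^-5 + 0.07979 + 0.04801 = 0.1278 K/W
Q = ΔT/ΣR = (318.8 K − 278.36 K)/0.1278 = 316 W

Q = 316 W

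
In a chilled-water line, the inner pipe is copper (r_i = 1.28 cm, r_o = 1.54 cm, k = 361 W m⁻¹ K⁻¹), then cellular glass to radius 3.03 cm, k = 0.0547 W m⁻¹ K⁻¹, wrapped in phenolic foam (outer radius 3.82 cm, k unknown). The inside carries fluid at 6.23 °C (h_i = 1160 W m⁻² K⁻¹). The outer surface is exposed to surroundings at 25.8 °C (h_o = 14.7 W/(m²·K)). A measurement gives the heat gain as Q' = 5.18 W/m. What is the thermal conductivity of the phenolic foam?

ΣR = ΔT/Q' = |6.23 − 25.8|/5.18 = 3.778 m·K/W
Known resistances:
  R'_conv,in = 1/(2πr h) = 1/(2π·0.0128·1160) = 0.01072 m·K/W
  R'_copper = ln(0.0154/0.0128)/(2πk) = 0.1849/(2π·361) = 8.153×10^-5 m·K/W
  R'_cellular glass = ln(0.0303/0.0154)/(2πk) = 0.6768/(2π·0.0547) = 1.969 m·K/W
  R'_conv,out = 1/(2πr h) = 1/(2π·0.0382·14.7) = 0.2834 m·K/W
R_phenolic foam = ΣR − ΣR_known = 3.778 − 2.263 = 1.515 m·K/W
ln(r₂/r₁)/(2πk) = 1.515 ⇒ k = 0.2317/(2π·1.515) = 0.0243 W/m·K

k = 0.0243 W/m·K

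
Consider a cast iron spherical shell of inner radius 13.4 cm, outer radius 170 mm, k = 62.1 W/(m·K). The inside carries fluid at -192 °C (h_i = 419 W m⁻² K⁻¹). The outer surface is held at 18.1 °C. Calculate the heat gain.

Resistance network (inner→outer):
  R_conv,in = 1/(4πr²h) = 1/(4π·0.134²·419) = 0.01058 K/W
  R_cast iron = (1/0.134 − 1/0.170)/(4πk) = 1.580/(4π·62.1) = 0.002025 K/W
ΣR = 0.01058 + 0.002025 = 0.01261 K/W
Q = ΔT/ΣR = (-192 °C − 18.1 °C)/0.01261 = -16700 W
(Negative Q ⇒ heat flows inward; heat gain = 16700 W.)

Q = 16.7 kW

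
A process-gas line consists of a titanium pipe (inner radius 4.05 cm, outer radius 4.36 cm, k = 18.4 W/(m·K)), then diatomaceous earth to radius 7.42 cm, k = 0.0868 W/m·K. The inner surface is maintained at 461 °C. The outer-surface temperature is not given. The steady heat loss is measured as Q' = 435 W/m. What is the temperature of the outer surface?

Sum the resistances:
  R'_titanium = ln(0.0436/0.0405)/(2πk) = 0.07376/(2π·18.4) = 6.380×10^-4 m·K/W
  R'_diatomaceous earth = ln(0.0742/0.0436)/(2πk) = 0.5317/(2π·0.0868) = 0.9749 m·K/W
ΣR = 0.9756 m·K/W
ΔT = Q'·ΣR = 435 × 0.9756 = 424.4 K
Heat flows outward, so T_out = T_in − ΔT = 461 − 424.4 = 36.6 °C

T_out = 36.6 °C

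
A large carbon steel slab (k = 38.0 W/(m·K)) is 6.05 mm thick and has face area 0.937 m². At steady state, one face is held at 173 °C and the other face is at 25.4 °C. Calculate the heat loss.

Q = 869 kW

Q = kA·ΔT/L = 38.0 × 0.937 × |173 °C − 25.4 °C| / 0.00605 = 8.69×10^5 W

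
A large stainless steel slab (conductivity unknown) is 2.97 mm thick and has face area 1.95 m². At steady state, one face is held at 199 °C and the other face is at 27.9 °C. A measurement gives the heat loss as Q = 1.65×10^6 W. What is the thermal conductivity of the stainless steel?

ΣR = ΔT/Q = |199 − 27.9|/1.65×10^6 = 1.037×10^-4 K/W
L/(kA) = 1.037×10^-4 ⇒ k = 0.00297/(1.037×10^-4·1.95) = 14.7 W/m·K

k = 14.7 W/m·K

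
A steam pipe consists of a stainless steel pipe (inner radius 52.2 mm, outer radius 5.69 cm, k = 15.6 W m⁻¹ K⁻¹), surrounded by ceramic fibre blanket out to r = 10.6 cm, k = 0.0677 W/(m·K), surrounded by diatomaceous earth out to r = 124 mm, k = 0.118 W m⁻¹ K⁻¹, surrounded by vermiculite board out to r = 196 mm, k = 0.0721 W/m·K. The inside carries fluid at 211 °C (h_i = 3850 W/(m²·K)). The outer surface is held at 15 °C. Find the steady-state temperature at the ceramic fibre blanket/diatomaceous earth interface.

T = 104 °C

Series thermal resistances, inner to outer:
  R'_conv,in = 1/(2πr h) = 1/(2π·0.0522·3850) = 7.919×10^-4 m·K/W
  R'_stainless steel = ln(0.0569/0.0522)/(2πk) = 0.08621/(2π·15.6) = 8.796×10^-4 m·K/W
  R'_ceramic fibre blanket = ln(0.106/0.0569)/(2πk) = 0.6221/(2π·0.0677) = 1.463 m·K/W
  R'_diatomaceous earth = ln(0.124/0.106)/(2πk) = 0.1568/(2π·0.118) = 0.2115 m·K/W
  R'_vermiculite board = ln(0.196/0.124)/(2πk) = 0.4578/(2π·0.0721) = 1.011 m·K/W
ΣR = 7.919×10^-4 + 8.796×10^-4 + 1.463 + 0.2115 + 1.011 = 2.687 m·K/W
Q' = ΔT/ΣR = (211 °C − 15 °C)/2.687 = 72.94 W/m
From the inner boundary to the ceramic fibre blanket/diatomaceous earth interface, ΣR_partial = 1.465 m·K/W.
T_interface = T_in − Q'·ΣR_partial = 211 °C − (72.94)(1.465) = 104 °C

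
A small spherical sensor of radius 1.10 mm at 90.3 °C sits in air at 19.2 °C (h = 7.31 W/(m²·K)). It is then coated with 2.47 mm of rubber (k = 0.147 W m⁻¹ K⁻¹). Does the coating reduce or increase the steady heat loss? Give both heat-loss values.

Critical radius for a sphere: r_cr = 2k/h = 0.0402 m = 4.02 cm.
Outer radius after coating: r₂ = 0.00110 + 0.00247 = 0.00357 m.
Since r₁ < r_cr and r₂ ≤ r_cr, the coating moves toward the maximum at r_cr — heat loss rises.
Bare: R = 1/(4πr₁²h) = 8997 K/W; Q = 71.1/8997 = 0.00790 W.
Coated: R = R_cond + R_conv = 1195 K/W; Q = 71.1/1195 = 0.0595 W.

increases: 0.00790 → 0.0595 W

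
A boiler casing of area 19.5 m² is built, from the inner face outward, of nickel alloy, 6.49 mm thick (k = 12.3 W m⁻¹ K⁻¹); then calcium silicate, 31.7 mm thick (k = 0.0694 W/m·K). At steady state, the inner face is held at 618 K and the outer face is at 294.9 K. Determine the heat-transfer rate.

Q = 13800 W

Series thermal resistances, inner to outer:
  R_nickel alloy = L/(kA) = 0.00649/(12.3·19.5) = 2.706×10^-5 K/W
  R_calcium silicate = L/(kA) = 0.0317/(0.0694·19.5) = 0.02342 K/W
ΣR = 2.706×10^-5 + 0.02342 = 0.02345 K/W
Q = ΔT/ΣR = (618 K − 294.9 K)/0.02345 = 13800 W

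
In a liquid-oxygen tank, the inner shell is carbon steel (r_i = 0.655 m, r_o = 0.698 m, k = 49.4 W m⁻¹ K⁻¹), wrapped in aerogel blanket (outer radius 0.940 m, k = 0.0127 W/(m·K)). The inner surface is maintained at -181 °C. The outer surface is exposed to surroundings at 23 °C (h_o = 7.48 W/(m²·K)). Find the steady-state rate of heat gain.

Treat each layer as a resistance in series:
  R_carbon steel = (1/0.655 − 1/0.698)/(4πk) = 0.09405/(4π·49.4) = 1.515×10^-4 K/W
  R_aerogel blanket = (1/0.698 − 1/0.940)/(4πk) = 0.3688/(4π·0.0127) = 2.311 K/W
  R_conv,out = 1/(4πr²h) = 1/(4π·0.940²·7.48) = 0.01204 K/W
ΣR = 1.515×10^-4 + 2.311 + 0.01204 = 2.323 K/W
Q = ΔT/ΣR = (-181 °C − 23 °C)/2.323 = -87.8 W
(Negative Q ⇒ heat flows inward; heat gain = 87.8 W.)

Q = 87.8 W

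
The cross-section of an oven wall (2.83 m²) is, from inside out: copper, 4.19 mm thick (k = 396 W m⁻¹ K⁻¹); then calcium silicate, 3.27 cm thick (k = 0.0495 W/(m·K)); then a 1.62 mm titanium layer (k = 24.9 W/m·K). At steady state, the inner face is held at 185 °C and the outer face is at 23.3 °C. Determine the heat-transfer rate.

Treat each layer as a resistance in series:
  R_copper = L/(kA) = 0.00419/(396·2.83) = 3.739×10^-6 K/W
  R_calcium silicate = L/(kA) = 0.0327/(0.0495·2.83) = 0.2334 K/W
  R_titanium = L/(kA) = 0.00162/(24.9·2.83) = 2.299×10^-5 K/W
ΣR = 3.739×10^-6 + 0.2334 + 2.299×10^-5 = 0.2334 K/W
Q = ΔT/ΣR = (185 °C − 23.3 °C)/0.2334 = 693 W

Q = 693 W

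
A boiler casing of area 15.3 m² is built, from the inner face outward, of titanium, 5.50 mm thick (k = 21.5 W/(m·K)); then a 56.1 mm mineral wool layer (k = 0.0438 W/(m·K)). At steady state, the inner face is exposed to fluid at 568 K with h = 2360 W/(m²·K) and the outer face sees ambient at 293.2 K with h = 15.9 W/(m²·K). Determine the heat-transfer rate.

Series thermal resistances, inner to outer:
  R_conv,in = 1/(hA) = 1/(2360·15.3) = 2.769×10^-5 K/W
  R_titanium = L/(kA) = 0.00550/(21.5·15.3) = 1.672×10^-5 K/W
  R_mineral wool = L/(kA) = 0.0561/(0.0438·15.3) = 0.08371 K/W
  R_conv,out = 1/(hA) = 1/(15.9·15.3) = 0.004111 K/W
ΣR = 2.769×10^-5 + 1.672×10^-5 + 0.08371 + 0.004111 = 0.08787 K/W
Q = ΔT/ΣR = (568 K − 293.2 K)/0.08787 = 3130 W

Q = 3130 W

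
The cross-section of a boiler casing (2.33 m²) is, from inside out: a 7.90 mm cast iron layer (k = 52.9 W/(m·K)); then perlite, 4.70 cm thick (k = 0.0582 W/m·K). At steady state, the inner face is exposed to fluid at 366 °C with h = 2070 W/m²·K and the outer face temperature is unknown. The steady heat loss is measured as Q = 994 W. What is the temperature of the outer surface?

T_out = 21.2 °C

Series resistances:
  R_conv,in = 1/(hA) = 1/(2070·2.33) = 2.073×10^-4 K/W
  R_cast iron = L/(kA) = 0.00790/(52.9·2.33) = 6.409×10^-5 K/W
  R_perlite = L/(kA) = 0.0470/(0.0582·2.33) = 0.3466 K/W
ΣR = 0.3469 K/W
ΔT = Q·ΣR = 994 × 0.3469 = 344.8 K
Heat flows outward, so T_out = T_in − ΔT = 366 − 344.8 = 21.2 °C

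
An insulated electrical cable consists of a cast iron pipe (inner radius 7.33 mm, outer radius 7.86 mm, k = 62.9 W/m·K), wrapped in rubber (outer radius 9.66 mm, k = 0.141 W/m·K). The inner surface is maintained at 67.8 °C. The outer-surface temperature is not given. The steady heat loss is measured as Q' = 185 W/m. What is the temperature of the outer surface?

T_out = 24.7 °C

Sum the resistances:
  R'_cast iron = ln(0.00786/0.00733)/(2πk) = 0.06981/(2π·62.9) = 1.766×10^-4 m·K/W
  R'_rubber = ln(0.00966/0.00786)/(2πk) = 0.2062/(2π·0.141) = 0.2328 m·K/W
ΣR = 0.2329 m·K/W
ΔT = Q'·ΣR = 185 × 0.2329 = 43.09 K
Heat flows outward, so T_out = T_in − ΔT = 67.8 − 43.09 = 24.7 °C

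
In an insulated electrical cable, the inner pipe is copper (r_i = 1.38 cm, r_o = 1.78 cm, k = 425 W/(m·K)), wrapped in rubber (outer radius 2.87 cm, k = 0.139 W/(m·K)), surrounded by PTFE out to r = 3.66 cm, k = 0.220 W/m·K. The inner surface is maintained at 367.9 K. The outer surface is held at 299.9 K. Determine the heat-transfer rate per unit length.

Q' = 94.1 W/m

Series thermal resistances, inner to outer:
  R'_copper = ln(0.0178/0.0138)/(2πk) = 0.2545/(2π·425) = 9.532×10^-5 m·K/W
  R'_rubber = ln(0.0287/0.0178)/(2πk) = 0.4777/(2π·0.139) = 0.5470 m·K/W
  R'_PTFE = ln(0.0366/0.0287)/(2πk) = 0.2432/(2π·0.220) = 0.1759 m·K/W
ΣR = 9.532×10^-5 + 0.5470 + 0.1759 = 0.7230 m·K/W
Q' = ΔT/ΣR = (367.9 K − 299.9 K)/0.7230 = 94.1 W/m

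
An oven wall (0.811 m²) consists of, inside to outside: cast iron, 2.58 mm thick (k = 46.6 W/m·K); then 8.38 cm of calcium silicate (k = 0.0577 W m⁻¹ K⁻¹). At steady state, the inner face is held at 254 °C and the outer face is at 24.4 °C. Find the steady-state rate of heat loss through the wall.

Treat each layer as a resistance in series:
  R_cast iron = L/(kA) = 0.00258/(46.6·0.811) = 6.827×10^-5 K/W
  R_calcium silicate = L/(kA) = 0.0838/(0.0577·0.811) = 1.791 K/W
ΣR = 6.827×10^-5 + 1.791 = 1.791 K/W
Q = ΔT/ΣR = (254 °C − 24.4 °C)/1.791 = 128 W

Q = 128 W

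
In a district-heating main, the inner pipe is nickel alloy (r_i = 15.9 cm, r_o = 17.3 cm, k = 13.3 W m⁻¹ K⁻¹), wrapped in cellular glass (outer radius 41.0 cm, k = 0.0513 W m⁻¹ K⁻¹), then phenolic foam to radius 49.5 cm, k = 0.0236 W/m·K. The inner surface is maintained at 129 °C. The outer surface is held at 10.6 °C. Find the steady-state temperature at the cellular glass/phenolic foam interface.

T = 48.7 °C

Series thermal resistances, inner to outer:
  R'_nickel alloy = ln(0.173/0.159)/(2πk) = 0.08439/(2π·13.3) = 0.001010 m·K/W
  R'_cellular glass = ln(0.410/0.173)/(2πk) = 0.8629/(2π·0.0513) = 2.677 m·K/W
  R'_phenolic foam = ln(0.495/0.410)/(2πk) = 0.1884/(2π·0.0236) = 1.271 m·K/W
ΣR = 0.001010 + 2.677 + 1.271 = 3.949 m·K/W
Q' = ΔT/ΣR = (129 °C − 10.6 °C)/3.949 = 29.98 W/m
From the inner boundary to the cellular glass/phenolic foam interface, ΣR_partial = 2.678 m·K/W.
T_interface = T_in − Q'·ΣR_partial = 129 °C − (29.98)(2.678) = 48.7 °C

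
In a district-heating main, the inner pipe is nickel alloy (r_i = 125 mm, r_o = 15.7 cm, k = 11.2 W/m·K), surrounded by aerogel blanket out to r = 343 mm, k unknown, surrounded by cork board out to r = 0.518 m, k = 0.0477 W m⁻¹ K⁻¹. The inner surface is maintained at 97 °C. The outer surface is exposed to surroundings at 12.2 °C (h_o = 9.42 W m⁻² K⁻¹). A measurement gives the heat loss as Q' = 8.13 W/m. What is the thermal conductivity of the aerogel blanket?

k = 0.0138 W/m·K

ΣR = ΔT/Q' = |97 − 12.2|/8.13 = 10.43 m·K/W
Known resistances:
  R'_nickel alloy = ln(0.157/0.125)/(2πk) = 0.2279/(2π·11.2) = 0.003239 m·K/W
  R'_cork board = ln(0.518/0.343)/(2πk) = 0.4122/(2π·0.0477) = 1.375 m·K/W
  R'_conv,out = 1/(2πr h) = 1/(2π·0.518·9.42) = 0.03262 m·K/W
R_aerogel blanket = ΣR − ΣR_known = 10.43 − 1.411 = 9.019 m·K/W
ln(r₂/r₁)/(2πk) = 9.019 ⇒ k = 0.7815/(2π·9.019) = 0.0138 W/m·K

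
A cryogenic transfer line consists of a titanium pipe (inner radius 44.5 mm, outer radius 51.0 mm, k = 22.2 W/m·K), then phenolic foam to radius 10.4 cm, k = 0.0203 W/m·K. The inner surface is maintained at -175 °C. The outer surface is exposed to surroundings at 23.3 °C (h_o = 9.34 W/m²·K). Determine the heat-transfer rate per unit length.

Q' = 34.5 W/m

Series thermal resistances, inner to outer:
  R'_titanium = ln(0.0510/0.0445)/(2πk) = 0.1363/(2π·22.2) = 9.774×10^-4 m·K/W
  R'_phenolic foam = ln(0.104/0.0510)/(2πk) = 0.7126/(2π·0.0203) = 5.587 m·K/W
  R'_conv,out = 1/(2πr h) = 1/(2π·0.104·9.34) = 0.1638 m·K/W
ΣR = 9.774×10^-4 + 5.587 + 0.1638 = 5.752 m·K/W
Q' = ΔT/ΣR = (-175 °C − 23.3 °C)/5.752 = -34.5 W/m
(Negative Q' ⇒ heat flows inward; heat gain = 34.5 W/m.)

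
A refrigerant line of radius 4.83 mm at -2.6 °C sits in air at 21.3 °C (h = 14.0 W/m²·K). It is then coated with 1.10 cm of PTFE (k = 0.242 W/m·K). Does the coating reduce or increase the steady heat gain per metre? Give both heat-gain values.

Critical radius for a cylinder: r_cr = k/h = 0.0173 m = 1.73 cm.
Outer radius after coating: r₂ = 0.00483 + 0.0110 = 0.01583 m.
Since r₁ < r_cr and r₂ ≤ r_cr, the coating moves toward the maximum at r_cr — heat gain rises.
Bare: R = 1/(2πr₁h) = 2.354 m·K/W; Q = 23.9/2.354 = 10.2 W/m.
Coated: R = R_cond + R_conv = 1.499 m·K/W; Q = 23.9/1.499 = 15.9 W/m.

increases: 10.2 → 15.9 W/m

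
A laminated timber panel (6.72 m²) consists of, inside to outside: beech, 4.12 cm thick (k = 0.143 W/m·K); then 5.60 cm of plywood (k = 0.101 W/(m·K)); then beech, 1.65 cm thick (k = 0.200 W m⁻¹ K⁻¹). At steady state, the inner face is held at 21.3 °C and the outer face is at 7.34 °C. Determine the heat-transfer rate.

Resistance network (inner→outer):
  R_beech = L/(kA) = 0.0412/(0.143·6.72) = 0.04287 K/W
  R_plywood = L/(kA) = 0.0560/(0.101·6.72) = 0.08251 K/W
  R_beech = L/(kA) = 0.0165/(0.200·6.72) = 0.01228 K/W
ΣR = 0.04287 + 0.08251 + 0.01228 = 0.1377 K/W
Q = ΔT/ΣR = (21.3 °C − 7.34 °C)/0.1377 = 101 W

Q = 101 W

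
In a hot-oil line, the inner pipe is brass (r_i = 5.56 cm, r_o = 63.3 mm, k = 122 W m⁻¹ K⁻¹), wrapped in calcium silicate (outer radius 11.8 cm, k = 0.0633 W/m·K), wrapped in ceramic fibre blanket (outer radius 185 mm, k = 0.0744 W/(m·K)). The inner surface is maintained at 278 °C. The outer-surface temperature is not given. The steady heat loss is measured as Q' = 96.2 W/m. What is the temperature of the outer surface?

Sum the resistances:
  R'_brass = ln(0.0633/0.0556)/(2πk) = 0.1297/(2π·122) = 1.692×10^-4 m·K/W
  R'_calcium silicate = ln(0.118/0.0633)/(2πk) = 0.6228/(2π·0.0633) = 1.566 m·K/W
  R'_ceramic fibre blanket = ln(0.185/0.118)/(2πk) = 0.4497/(2π·0.0744) = 0.9619 m·K/W
ΣR = 2.528 m·K/W
ΔT = Q'·ΣR = 96.2 × 2.528 = 243.2 K
Heat flows outward, so T_out = T_in − ΔT = 278 − 243.2 = 34.8 °C

T_out = 34.8 °C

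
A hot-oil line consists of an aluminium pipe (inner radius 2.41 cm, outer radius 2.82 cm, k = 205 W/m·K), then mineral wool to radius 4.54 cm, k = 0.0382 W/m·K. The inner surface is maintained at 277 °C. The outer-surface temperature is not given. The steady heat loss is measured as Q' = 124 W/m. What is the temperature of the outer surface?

Sum the resistances:
  R'_aluminium = ln(0.0282/0.0241)/(2πk) = 0.1571/(2π·205) = 1.220×10^-4 m·K/W
  R'_mineral wool = ln(0.0454/0.0282)/(2πk) = 0.4762/(2π·0.0382) = 1.984 m·K/W
ΣR = 1.984 m·K/W
ΔT = Q'·ΣR = 124 × 1.984 = 246.0 K
Heat flows outward, so T_out = T_in − ΔT = 277 − 246.0 = 31.0 °C

T_out = 31.0 °C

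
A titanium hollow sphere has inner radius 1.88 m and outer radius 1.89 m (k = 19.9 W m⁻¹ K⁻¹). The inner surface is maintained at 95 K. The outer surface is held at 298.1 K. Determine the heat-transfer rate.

Q = 4πk·ΔT/(1/r₁ − 1/r₂) = 4π × 19.9 × 203.1 / (1/1.88 − 1/1.89) = 1.80×10^7 W

Q = 1.80×10^7 W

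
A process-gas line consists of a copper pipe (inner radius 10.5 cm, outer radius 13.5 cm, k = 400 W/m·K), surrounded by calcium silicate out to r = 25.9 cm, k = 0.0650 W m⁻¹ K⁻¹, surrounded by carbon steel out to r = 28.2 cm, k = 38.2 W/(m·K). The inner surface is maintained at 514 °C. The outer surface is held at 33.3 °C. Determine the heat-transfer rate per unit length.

Q' = 301 W/m

Resistance network (inner→outer):
  R'_copper = ln(0.135/0.105)/(2πk) = 0.2513/(2π·400) = 9.999×10^-5 m·K/W
  R'_calcium silicate = ln(0.259/0.135)/(2πk) = 0.6516/(2π·0.0650) = 1.595 m·K/W
  R'_carbon steel = ln(0.282/0.259)/(2πk) = 0.08508/(2π·38.2) = 3.545×10^-4 m·K/W
ΣR = 9.999×10^-5 + 1.595 + 3.545×10^-4 = 1.595 m·K/W
Q' = ΔT/ΣR = (514 °C − 33.3 °C)/1.595 = 301 W/m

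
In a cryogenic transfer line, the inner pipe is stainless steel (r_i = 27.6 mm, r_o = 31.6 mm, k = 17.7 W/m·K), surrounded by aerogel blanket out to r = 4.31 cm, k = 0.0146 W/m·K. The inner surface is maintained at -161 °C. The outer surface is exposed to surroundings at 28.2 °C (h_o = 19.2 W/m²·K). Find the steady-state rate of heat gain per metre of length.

Series thermal resistances, inner to outer:
  R'_stainless steel = ln(0.0316/0.0276)/(2πk) = 0.1353/(2π·17.7) = 0.001217 m·K/W
  R'_aerogel blanket = ln(0.0431/0.0316)/(2πk) = 0.3104/(2π·0.0146) = 3.383 m·K/W
  R'_conv,out = 1/(2πr h) = 1/(2π·0.0431·19.2) = 0.1923 m·K/W
ΣR = 0.001217 + 3.383 + 0.1923 = 3.577 m·K/W
Q' = ΔT/ΣR = (-161 °C − 28.2 °C)/3.577 = -52.9 W/m
(Negative Q' ⇒ heat flows inward; heat gain = 52.9 W/m.)

Q' = 52.9 W/m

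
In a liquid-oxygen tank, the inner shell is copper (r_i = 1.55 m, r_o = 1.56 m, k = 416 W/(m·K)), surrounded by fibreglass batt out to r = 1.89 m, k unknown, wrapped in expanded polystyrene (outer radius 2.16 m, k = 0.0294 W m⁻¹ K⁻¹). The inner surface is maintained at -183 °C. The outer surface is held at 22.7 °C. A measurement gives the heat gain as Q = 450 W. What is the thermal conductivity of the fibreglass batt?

ΣR = ΔT/Q = |-183 − 22.7|/450 = 0.4571 K/W
Known resistances:
  R_copper = (1/1.55 − 1/1.56)/(4πk) = 0.004136/(4π·416) = 7.911×10^-7 K/W
  R_expanded polystyrene = (1/1.89 − 1/2.16)/(4πk) = 0.06614/(4π·0.0294) = 0.1790 K/W
R_fibreglass batt = ΣR − ΣR_known = 0.4571 − 0.1790 = 0.2781 K/W
(1/r₁−1/r₂)/(4πk) = 0.2781 ⇒ k = 0.1119/(4π·0.2781) = 0.0320 W/m·K

k = 0.0320 W/m·K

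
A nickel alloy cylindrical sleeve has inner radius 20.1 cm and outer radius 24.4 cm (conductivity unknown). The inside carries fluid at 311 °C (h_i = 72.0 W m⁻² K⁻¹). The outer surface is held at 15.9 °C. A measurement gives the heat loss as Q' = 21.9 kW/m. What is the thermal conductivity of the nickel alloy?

k = 12.5 W/m·K

ΣR = ΔT/Q' = |311 − 15.9|/21900 = 0.01347 m·K/W
Known resistances:
  R'_conv,in = 1/(2πr h) = 1/(2π·0.201·72.0) = 0.01100 m·K/W
R_nickel alloy = ΣR − ΣR_known = 0.01347 − 0.01100 = 0.002470 m·K/W
ln(r₂/r₁)/(2πk) = 0.002470 ⇒ k = 0.1939/(2π·0.002470) = 12.5 W/m·K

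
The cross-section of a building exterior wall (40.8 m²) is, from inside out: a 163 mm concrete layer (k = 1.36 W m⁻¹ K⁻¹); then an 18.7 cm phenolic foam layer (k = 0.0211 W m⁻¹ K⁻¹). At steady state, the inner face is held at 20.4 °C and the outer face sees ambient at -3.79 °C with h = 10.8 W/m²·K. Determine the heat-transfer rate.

Resistance network (inner→outer):
  R_concrete = L/(kA) = 0.163/(1.36·40.8) = 0.002938 K/W
  R_phenolic foam = L/(kA) = 0.187/(0.0211·40.8) = 0.2172 K/W
  R_conv,out = 1/(hA) = 1/(10.8·40.8) = 0.002269 K/W
ΣR = 0.002938 + 0.2172 + 0.002269 = 0.2224 K/W
Q = ΔT/ΣR = (20.4 °C − -3.79 °C)/0.2224 = 109 W

Q = 109 W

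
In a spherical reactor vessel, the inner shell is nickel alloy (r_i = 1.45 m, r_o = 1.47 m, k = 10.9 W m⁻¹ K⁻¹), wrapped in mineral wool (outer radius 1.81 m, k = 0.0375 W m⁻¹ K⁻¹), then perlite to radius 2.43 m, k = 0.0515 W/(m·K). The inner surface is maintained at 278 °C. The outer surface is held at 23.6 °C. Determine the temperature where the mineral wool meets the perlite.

Series thermal resistances, inner to outer:
  R_nickel alloy = (1/1.45 − 1/1.47)/(4πk) = 0.009383/(4π·10.9) = 6.850×10^-5 K/W
  R_mineral wool = (1/1.47 − 1/1.81)/(4πk) = 0.1278/(4π·0.0375) = 0.2712 K/W
  R_perlite = (1/1.81 − 1/2.43)/(4πk) = 0.1410/(4π·0.0515) = 0.2178 K/W
ΣR = 6.850×10^-5 + 0.2712 + 0.2178 = 0.4891 K/W
Q = ΔT/ΣR = (278 °C − 23.6 °C)/0.4891 = 520.1 W
From the inner boundary to the mineral wool/perlite interface, ΣR_partial = 0.2713 K/W.
T_interface = T_in − Q·ΣR_partial = 278 °C − (520.1)(0.2713) = 137 °C

T = 137 °C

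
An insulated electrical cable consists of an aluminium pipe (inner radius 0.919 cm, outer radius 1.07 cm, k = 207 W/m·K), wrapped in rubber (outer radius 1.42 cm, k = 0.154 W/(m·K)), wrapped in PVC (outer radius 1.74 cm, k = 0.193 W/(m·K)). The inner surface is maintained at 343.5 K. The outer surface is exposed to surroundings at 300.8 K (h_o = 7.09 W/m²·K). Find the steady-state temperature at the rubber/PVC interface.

T = 336.4 K

Resistance network (inner→outer):
  R'_aluminium = ln(0.0107/0.00919)/(2πk) = 0.1521/(2π·207) = 1.170×10^-4 m·K/W
  R'_rubber = ln(0.0142/0.0107)/(2πk) = 0.2830/(2π·0.154) = 0.2925 m·K/W
  R'_PVC = ln(0.0174/0.0142)/(2πk) = 0.2032/(2π·0.193) = 0.1676 m·K/W
  R'_conv,out = 1/(2πr h) = 1/(2π·0.0174·7.09) = 1.290 m·K/W
ΣR = 1.170×10^-4 + 0.2925 + 0.1676 + 1.290 = 1.750 m·K/W
Q' = ΔT/ΣR = (343.5 K − 300.8 K)/1.750 = 24.40 W/m
From the inner boundary to the rubber/PVC interface, ΣR_partial = 0.2926 m·K/W.
T_interface = T_in − Q'·ΣR_partial = 343.5 K − (24.40)(0.2926) = 336.4 K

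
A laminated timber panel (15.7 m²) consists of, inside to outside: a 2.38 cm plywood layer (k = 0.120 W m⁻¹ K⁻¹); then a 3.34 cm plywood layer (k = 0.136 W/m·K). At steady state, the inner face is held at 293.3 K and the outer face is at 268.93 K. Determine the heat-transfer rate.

Resistance network (inner→outer):
  R_plywood = L/(kA) = 0.0238/(0.120·15.7) = 0.01263 K/W
  R_plywood = L/(kA) = 0.0334/(0.136·15.7) = 0.01564 K/W
ΣR = 0.01263 + 0.01564 = 0.02827 K/W
Q = ΔT/ΣR = (293.3 K − 268.93 K)/0.02827 = 862 W

Q = 862 W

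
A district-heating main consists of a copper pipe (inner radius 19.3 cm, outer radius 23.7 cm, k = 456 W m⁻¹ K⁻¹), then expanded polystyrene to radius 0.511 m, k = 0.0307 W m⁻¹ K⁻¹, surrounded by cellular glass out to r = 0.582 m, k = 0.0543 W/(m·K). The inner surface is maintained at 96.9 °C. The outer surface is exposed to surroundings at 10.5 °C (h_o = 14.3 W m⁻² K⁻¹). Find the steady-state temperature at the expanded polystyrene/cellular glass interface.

Treat each layer as a resistance in series:
  R'_copper = ln(0.237/0.193)/(2πk) = 0.2054/(2π·456) = 7.168×10^-5 m·K/W
  R'_expanded polystyrene = ln(0.511/0.237)/(2πk) = 0.7683/(2π·0.0307) = 3.983 m·K/W
  R'_cellular glass = ln(0.582/0.511)/(2πk) = 0.1301/(2π·0.0543) = 0.3813 m·K/W
  R'_conv,out = 1/(2πr h) = 1/(2π·0.582·14.3) = 0.01912 m·K/W
ΣR = 7.168×10^-5 + 3.983 + 0.3813 + 0.01912 = 4.383 m·K/W
Q' = ΔT/ΣR = (96.9 °C − 10.5 °C)/4.383 = 19.71 W/m
From the inner boundary to the expanded polystyrene/cellular glass interface, ΣR_partial = 3.983 m·K/W.
T_interface = T_in − Q'·ΣR_partial = 96.9 °C − (19.71)(3.983) = 18.4 °C

T = 18.4 °C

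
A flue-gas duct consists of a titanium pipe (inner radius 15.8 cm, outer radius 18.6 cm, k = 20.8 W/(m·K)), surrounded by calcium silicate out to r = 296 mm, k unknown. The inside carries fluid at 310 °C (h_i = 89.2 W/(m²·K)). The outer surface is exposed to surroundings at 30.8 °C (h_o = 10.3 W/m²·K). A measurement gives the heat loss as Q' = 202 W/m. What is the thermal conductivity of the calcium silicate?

ΣR = ΔT/Q' = |310 − 30.8|/202 = 1.382 m·K/W
Known resistances:
  R'_conv,in = 1/(2πr h) = 1/(2π·0.158·89.2) = 0.01129 m·K/W
  R'_titanium = ln(0.186/0.158)/(2πk) = 0.1632/(2π·20.8) = 0.001248 m·K/W
  R'_conv,out = 1/(2πr h) = 1/(2π·0.296·10.3) = 0.05220 m·K/W
R_calcium silicate = ΣR − ΣR_known = 1.382 − 0.06474 = 1.317 m·K/W
ln(r₂/r₁)/(2πk) = 1.317 ⇒ k = 0.4646/(2π·1.317) = 0.0561 W/m·K

k = 0.0561 W/m·K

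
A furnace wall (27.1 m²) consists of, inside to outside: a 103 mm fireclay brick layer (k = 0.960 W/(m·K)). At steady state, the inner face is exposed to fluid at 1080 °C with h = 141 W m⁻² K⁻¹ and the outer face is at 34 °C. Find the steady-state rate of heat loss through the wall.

Q = 248 kW

Resistance network (inner→outer):
  R_conv,in = 1/(hA) = 1/(141·27.1) = 2.617×10^-4 K/W
  R_fireclay brick = L/(kA) = 0.103/(0.960·27.1) = 0.003959 K/W
ΣR = 2.617×10^-4 + 0.003959 = 0.004221 K/W
Q = ΔT/ΣR = (1080 °C − 34 °C)/0.004221 = 2.48×10^5 W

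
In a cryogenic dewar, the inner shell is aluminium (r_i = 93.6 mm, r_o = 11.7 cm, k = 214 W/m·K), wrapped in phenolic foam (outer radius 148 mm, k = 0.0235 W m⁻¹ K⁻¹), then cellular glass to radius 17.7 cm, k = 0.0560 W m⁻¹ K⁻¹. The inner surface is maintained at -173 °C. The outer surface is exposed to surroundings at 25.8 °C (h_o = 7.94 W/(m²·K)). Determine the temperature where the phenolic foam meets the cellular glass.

Series thermal resistances, inner to outer:
  R_aluminium = (1/0.0936 − 1/0.117)/(4πk) = 2.137/(4π·214) = 7.946×10^-4 K/W
  R_phenolic foam = (1/0.117 − 1/0.148)/(4πk) = 1.790/(4π·0.0235) = 6.062 K/W
  R_cellular glass = (1/0.148 − 1/0.177)/(4πk) = 1.107/(4π·0.0560) = 1.573 K/W
  R_conv,out = 1/(4πr²h) = 1/(4π·0.177²·7.94) = 0.3199 K/W
ΣR = 7.946×10^-4 + 6.062 + 1.573 + 0.3199 = 7.956 K/W
Q = ΔT/ΣR = (-173 °C − 25.8 °C)/7.956 = -24.99 W
From the inner boundary to the phenolic foam/cellular glass interface, ΣR_partial = 6.063 K/W.
T_interface = T_in − Q·ΣR_partial = -173 °C − (-24.99)(6.063) = -21.5 °C

T = -21.5 °C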